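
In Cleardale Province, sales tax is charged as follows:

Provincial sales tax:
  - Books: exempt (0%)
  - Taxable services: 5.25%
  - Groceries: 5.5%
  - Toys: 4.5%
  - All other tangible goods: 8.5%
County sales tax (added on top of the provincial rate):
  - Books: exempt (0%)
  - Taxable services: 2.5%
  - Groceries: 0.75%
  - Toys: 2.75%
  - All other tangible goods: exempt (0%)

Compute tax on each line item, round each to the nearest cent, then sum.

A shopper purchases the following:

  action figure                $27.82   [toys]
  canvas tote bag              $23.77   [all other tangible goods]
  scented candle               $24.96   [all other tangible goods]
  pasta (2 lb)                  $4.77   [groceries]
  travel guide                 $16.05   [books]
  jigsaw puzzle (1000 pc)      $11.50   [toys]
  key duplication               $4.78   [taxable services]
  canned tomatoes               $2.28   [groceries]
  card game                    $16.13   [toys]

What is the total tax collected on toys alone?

$4.02

Action figure $27.82: toys → 4.5% + 2.75% county = 7.25% → $2.02
Jigsaw puzzle (1000 pc) $11.50: toys → 4.5% + 2.75% county = 7.25% → $0.83
Card game $16.13: toys → 4.5% + 2.75% county = 7.25% → $1.17
Tax on toys = $2.02 + $0.83 + $1.17 = $4.02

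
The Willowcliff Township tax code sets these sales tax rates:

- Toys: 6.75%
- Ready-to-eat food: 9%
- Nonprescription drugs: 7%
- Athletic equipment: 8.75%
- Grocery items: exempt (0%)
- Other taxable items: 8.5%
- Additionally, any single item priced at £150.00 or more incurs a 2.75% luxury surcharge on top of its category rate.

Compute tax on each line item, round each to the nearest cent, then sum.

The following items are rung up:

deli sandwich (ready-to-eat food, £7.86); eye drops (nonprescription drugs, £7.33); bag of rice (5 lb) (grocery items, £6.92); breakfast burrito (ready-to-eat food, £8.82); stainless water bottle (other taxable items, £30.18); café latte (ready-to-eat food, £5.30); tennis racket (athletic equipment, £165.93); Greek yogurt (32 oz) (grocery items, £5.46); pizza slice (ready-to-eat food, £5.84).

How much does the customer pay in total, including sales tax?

Deli sandwich £7.86: ready-to-eat food → 9% → £0.71
Eye drops £7.33: nonprescription drugs → 7% → £0.51
Bag of rice (5 lb) £6.92: grocery items → 0% → £0.00
Breakfast burrito £8.82: ready-to-eat food → 9% → £0.79
Stainless water bottle £30.18: other taxable items → 8.5% → £2.57
Café latte £5.30: ready-to-eat food → 9% → £0.48
Tennis racket £165.93: athletic equipment → 8.75% + 2.75% surcharge = 11.5% → £19.08
Greek yogurt (32 oz) £5.46: grocery items → 0% → £0.00
Pizza slice £5.84: ready-to-eat food → 9% → £0.53
Subtotal = £243.64; tax = £24.67; total due = £268.31

£268.31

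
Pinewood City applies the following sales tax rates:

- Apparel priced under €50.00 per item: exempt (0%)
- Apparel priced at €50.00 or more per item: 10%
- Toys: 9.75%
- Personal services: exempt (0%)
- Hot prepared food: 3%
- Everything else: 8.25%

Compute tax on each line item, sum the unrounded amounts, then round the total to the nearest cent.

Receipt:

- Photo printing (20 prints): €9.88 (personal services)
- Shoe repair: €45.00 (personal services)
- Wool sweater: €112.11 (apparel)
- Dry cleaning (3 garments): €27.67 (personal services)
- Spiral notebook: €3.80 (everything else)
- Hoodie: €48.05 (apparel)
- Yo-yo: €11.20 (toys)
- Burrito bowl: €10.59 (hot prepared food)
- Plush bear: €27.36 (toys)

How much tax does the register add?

Photo printing (20 prints) €9.88: personal services → 0% → €0.00
Shoe repair €45.00: personal services → 0% → €0.00
Wool sweater €112.11: apparel, €50.00 or more → 10% → €11.211
Dry cleaning (3 garments) €27.67: personal services → 0% → €0.00
Spiral notebook €3.80: everything else → 8.25% → €0.3135
Hoodie €48.05: apparel, under €50.00 → 0% → €0.00
Yo-yo €11.20: toys → 9.75% → €1.092
Burrito bowl €10.59: hot prepared food → 3% → €0.3177
Plush bear €27.36: toys → 9.75% → €2.6676
Unrounded tax sum = €15.6018 → €15.60

€15.60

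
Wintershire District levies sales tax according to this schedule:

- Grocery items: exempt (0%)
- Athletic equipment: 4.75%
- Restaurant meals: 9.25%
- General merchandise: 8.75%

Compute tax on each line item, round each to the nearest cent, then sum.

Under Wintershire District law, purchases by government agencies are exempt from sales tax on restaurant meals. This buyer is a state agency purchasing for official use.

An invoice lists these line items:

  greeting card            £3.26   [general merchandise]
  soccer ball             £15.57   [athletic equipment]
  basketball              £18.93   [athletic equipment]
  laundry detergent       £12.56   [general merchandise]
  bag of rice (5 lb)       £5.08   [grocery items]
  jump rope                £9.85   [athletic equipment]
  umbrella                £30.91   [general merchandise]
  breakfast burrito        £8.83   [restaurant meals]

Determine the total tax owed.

£6.20

Greeting card £3.26: general merchandise → 8.75% → £0.29
Soccer ball £15.57: athletic equipment → 4.75% → £0.74
Basketball £18.93: athletic equipment → 4.75% → £0.90
Laundry detergent £12.56: general merchandise → 8.75% → £1.10
Bag of rice (5 lb) £5.08: grocery items → 0% → £0.00
Jump rope £9.85: athletic equipment → 4.75% → £0.47
Umbrella £30.91: general merchandise → 8.75% → £2.70
Breakfast burrito £8.83: restaurant meals, buyer-exempt → 0% → £0.00
Total tax = £0.29 + £0.74 + £0.90 + £1.10 + £0.47 + £2.70 = £6.20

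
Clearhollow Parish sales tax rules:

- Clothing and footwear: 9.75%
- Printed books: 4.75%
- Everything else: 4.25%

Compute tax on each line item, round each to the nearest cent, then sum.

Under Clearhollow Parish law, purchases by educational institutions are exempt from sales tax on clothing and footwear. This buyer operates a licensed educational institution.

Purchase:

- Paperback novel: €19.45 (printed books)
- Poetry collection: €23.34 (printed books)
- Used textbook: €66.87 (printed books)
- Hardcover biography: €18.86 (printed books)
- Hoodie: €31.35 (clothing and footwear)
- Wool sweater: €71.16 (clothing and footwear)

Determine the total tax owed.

€6.11

Paperback novel €19.45: printed books → 4.75% → €0.92
Poetry collection €23.34: printed books → 4.75% → €1.11
Used textbook €66.87: printed books → 4.75% → €3.18
Hardcover biography €18.86: printed books → 4.75% → €0.90
Hoodie €31.35: clothing and footwear, buyer-exempt → 0% → €0.00
Wool sweater €71.16: clothing and footwear, buyer-exempt → 0% → €0.00
Total tax = €0.92 + €1.11 + €3.18 + €0.90 = €6.11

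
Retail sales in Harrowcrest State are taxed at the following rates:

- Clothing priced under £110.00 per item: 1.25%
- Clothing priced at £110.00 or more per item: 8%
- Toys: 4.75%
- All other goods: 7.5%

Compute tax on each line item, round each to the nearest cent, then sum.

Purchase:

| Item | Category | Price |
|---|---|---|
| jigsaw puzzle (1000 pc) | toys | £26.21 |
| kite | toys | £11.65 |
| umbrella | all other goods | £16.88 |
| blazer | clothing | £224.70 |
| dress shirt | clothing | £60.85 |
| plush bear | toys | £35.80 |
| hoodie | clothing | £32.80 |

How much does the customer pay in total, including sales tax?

Jigsaw puzzle (1000 pc) £26.21: toys → 4.75% → £1.24
Kite £11.65: toys → 4.75% → £0.55
Umbrella £16.88: all other goods → 7.5% → £1.27
Blazer £224.70: clothing, £110.00 or more → 8% → £17.98
Dress shirt £60.85: clothing, under £110.00 → 1.25% → £0.76
Plush bear £35.80: toys → 4.75% → £1.70
Hoodie £32.80: clothing, under £110.00 → 1.25% → £0.41
Subtotal = £408.89; tax = £23.91; total due = £432.80

£432.80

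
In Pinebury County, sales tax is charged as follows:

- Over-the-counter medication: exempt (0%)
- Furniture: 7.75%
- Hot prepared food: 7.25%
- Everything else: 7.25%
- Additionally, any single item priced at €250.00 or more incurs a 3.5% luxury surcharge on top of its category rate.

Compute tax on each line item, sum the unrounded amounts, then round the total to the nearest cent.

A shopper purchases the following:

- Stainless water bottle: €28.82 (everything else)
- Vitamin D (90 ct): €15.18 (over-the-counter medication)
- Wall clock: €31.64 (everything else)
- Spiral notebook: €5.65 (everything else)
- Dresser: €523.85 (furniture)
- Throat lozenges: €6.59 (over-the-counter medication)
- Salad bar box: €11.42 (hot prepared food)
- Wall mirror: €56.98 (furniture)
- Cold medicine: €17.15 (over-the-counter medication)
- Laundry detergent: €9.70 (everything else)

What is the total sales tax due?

€69.67

Stainless water bottle €28.82: everything else → 7.25% → €2.08945
Vitamin D (90 ct) €15.18: over-the-counter medication → 0% → €0.00
Wall clock €31.64: everything else → 7.25% → €2.2939
Spiral notebook €5.65: everything else → 7.25% → €0.409625
Dresser €523.85: furniture → 7.75% + 3.5% surcharge = 11.25% → €58.933125
Throat lozenges €6.59: over-the-counter medication → 0% → €0.00
Salad bar box €11.42: hot prepared food → 7.25% → €0.82795
Wall mirror €56.98: furniture → 7.75% → €4.41595
Cold medicine €17.15: over-the-counter medication → 0% → €0.00
Laundry detergent €9.70: everything else → 7.25% → €0.70325
Unrounded tax sum = €69.67325 → €69.67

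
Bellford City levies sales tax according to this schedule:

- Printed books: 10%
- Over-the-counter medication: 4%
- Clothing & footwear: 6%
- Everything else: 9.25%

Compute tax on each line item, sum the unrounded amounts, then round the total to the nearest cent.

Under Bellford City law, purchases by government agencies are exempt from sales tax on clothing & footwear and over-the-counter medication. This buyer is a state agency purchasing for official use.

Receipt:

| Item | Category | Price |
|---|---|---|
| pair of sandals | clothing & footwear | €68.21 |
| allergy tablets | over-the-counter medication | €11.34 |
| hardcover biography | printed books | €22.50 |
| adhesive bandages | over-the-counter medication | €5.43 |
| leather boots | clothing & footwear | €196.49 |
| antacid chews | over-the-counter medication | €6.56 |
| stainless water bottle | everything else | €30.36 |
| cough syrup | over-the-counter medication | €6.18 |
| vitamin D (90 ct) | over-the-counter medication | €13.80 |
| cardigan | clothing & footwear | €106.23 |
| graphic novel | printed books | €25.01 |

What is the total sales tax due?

Pair of sandals €68.21: clothing & footwear, buyer-exempt → 0% → €0.00
Allergy tablets €11.34: over-the-counter medication, buyer-exempt → 0% → €0.00
Hardcover biography €22.50: printed books → 10% → €2.25
Adhesive bandages €5.43: over-the-counter medication, buyer-exempt → 0% → €0.00
Leather boots €196.49: clothing & footwear, buyer-exempt → 0% → €0.00
Antacid chews €6.56: over-the-counter medication, buyer-exempt → 0% → €0.00
Stainless water bottle €30.36: everything else → 9.25% → €2.8083
Cough syrup €6.18: over-the-counter medication, buyer-exempt → 0% → €0.00
Vitamin D (90 ct) €13.80: over-the-counter medication, buyer-exempt → 0% → €0.00
Cardigan €106.23: clothing & footwear, buyer-exempt → 0% → €0.00
Graphic novel €25.01: printed books → 10% → €2.501
Unrounded tax sum = €7.5593 → €7.56

€7.56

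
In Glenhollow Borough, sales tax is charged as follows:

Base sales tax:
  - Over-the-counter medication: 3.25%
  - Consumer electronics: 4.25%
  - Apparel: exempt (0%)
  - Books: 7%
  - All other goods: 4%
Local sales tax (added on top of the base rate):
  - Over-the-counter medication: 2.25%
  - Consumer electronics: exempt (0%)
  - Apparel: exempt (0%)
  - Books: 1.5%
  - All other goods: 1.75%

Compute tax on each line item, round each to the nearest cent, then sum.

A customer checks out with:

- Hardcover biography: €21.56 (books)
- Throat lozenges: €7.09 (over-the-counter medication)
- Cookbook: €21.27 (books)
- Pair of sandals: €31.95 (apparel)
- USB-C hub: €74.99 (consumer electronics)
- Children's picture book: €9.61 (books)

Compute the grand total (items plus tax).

Hardcover biography €21.56: books → 7% + 1.5% local = 8.5% → €1.83
Throat lozenges €7.09: over-the-counter medication → 3.25% + 2.25% local = 5.5% → €0.39
Cookbook €21.27: books → 7% + 1.5% local = 8.5% → €1.81
Pair of sandals €31.95: apparel → 0% + 0% local = 0% → €0.00
USB-C hub €74.99: consumer electronics → 4.25% + 0% local = 4.25% → €3.19
Children's picture book €9.61: books → 7% + 1.5% local = 8.5% → €0.82
Subtotal = €166.47; tax = €8.04; total due = €174.51

€174.51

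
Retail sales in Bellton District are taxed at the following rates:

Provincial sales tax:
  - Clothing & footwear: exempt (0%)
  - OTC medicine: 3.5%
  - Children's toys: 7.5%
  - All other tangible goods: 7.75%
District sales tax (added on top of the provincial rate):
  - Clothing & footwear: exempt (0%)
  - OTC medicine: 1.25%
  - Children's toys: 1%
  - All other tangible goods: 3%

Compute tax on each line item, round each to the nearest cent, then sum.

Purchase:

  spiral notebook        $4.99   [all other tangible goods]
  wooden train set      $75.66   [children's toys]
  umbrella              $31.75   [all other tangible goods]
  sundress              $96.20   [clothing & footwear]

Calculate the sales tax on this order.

Spiral notebook $4.99: all other tangible goods → 7.75% + 3% district = 10.75% → $0.54
Wooden train set $75.66: children's toys → 7.5% + 1% district = 8.5% → $6.43
Umbrella $31.75: all other tangible goods → 7.75% + 3% district = 10.75% → $3.41
Sundress $96.20: clothing & footwear → 0% + 0% district = 0% → $0.00
Total tax = $0.54 + $6.43 + $3.41 = $10.38

$10.38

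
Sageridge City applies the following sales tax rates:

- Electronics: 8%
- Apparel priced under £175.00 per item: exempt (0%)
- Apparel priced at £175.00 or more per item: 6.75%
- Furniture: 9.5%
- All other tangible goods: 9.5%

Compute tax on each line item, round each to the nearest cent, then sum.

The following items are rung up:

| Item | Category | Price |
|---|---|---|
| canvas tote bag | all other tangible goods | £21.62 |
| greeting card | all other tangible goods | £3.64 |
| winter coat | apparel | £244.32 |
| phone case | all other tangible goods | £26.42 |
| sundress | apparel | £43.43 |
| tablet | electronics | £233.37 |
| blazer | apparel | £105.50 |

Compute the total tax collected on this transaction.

Canvas tote bag £21.62: all other tangible goods → 9.5% → £2.05
Greeting card £3.64: all other tangible goods → 9.5% → £0.35
Winter coat £244.32: apparel, £175.00 or more → 6.75% → £16.49
Phone case £26.42: all other tangible goods → 9.5% → £2.51
Sundress £43.43: apparel, under £175.00 → 0% → £0.00
Tablet £233.37: electronics → 8% → £18.67
Blazer £105.50: apparel, under £175.00 → 0% → £0.00
Total tax = £2.05 + £0.35 + £16.49 + £2.51 + £18.67 = £40.07

£40.07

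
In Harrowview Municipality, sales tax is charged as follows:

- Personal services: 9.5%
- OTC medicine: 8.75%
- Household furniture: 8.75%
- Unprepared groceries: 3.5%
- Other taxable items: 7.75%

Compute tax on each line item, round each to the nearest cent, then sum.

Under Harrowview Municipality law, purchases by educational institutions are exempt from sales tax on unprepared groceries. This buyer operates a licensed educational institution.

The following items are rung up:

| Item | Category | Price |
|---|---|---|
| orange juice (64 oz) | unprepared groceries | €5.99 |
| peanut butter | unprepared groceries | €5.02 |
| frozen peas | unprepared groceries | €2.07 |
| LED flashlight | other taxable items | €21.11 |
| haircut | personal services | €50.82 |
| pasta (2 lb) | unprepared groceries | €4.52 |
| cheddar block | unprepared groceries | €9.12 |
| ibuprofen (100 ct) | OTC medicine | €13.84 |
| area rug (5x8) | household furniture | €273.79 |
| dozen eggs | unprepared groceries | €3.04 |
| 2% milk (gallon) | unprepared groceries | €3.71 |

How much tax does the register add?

Orange juice (64 oz) €5.99: unprepared groceries, buyer-exempt → 0% → €0.00
Peanut butter €5.02: unprepared groceries, buyer-exempt → 0% → €0.00
Frozen peas €2.07: unprepared groceries, buyer-exempt → 0% → €0.00
LED flashlight €21.11: other taxable items → 7.75% → €1.64
Haircut €50.82: personal services → 9.5% → €4.83
Pasta (2 lb) €4.52: unprepared groceries, buyer-exempt → 0% → €0.00
Cheddar block €9.12: unprepared groceries, buyer-exempt → 0% → €0.00
Ibuprofen (100 ct) €13.84: OTC medicine → 8.75% → €1.21
Area rug (5x8) €273.79: household furniture → 8.75% → €23.96
Dozen eggs €3.04: unprepared groceries, buyer-exempt → 0% → €0.00
2% milk (gallon) €3.71: unprepared groceries, buyer-exempt → 0% → €0.00
Total tax = €1.64 + €4.83 + €1.21 + €23.96 = €31.64

€31.64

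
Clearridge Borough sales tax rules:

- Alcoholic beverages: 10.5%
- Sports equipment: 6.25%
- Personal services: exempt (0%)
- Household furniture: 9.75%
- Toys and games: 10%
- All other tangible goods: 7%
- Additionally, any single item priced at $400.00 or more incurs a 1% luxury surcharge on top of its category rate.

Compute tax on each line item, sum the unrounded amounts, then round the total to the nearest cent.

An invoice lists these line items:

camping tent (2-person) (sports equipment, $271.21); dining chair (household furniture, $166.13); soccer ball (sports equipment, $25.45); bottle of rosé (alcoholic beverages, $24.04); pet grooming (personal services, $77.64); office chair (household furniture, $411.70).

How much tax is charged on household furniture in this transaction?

$60.46

Dining chair $166.13: household furniture → 9.75% → $16.197675
Office chair $411.70: household furniture → 9.75% + 1% surcharge = 10.75% → $44.25775
Tax on household furniture: unrounded sum = $60.455425 → $60.46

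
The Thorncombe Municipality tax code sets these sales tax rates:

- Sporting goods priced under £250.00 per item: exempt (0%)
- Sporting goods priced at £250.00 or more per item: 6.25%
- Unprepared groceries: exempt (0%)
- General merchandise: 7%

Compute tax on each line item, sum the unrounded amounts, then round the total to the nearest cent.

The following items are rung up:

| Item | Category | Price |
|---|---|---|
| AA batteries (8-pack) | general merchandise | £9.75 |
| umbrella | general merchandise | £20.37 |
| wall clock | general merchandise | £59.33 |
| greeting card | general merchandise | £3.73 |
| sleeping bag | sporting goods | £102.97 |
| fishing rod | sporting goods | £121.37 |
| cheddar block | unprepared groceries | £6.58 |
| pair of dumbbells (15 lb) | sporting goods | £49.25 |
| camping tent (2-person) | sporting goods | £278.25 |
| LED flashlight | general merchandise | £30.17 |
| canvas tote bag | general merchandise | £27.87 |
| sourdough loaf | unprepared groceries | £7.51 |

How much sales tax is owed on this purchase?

AA batteries (8-pack) £9.75: general merchandise → 7% → £0.6825
Umbrella £20.37: general merchandise → 7% → £1.4259
Wall clock £59.33: general merchandise → 7% → £4.1531
Greeting card £3.73: general merchandise → 7% → £0.2611
Sleeping bag £102.97: sporting goods, under £250.00 → 0% → £0.00
Fishing rod £121.37: sporting goods, under £250.00 → 0% → £0.00
Cheddar block £6.58: unprepared groceries → 0% → £0.00
Pair of dumbbells (15 lb) £49.25: sporting goods, under £250.00 → 0% → £0.00
Camping tent (2-person) £278.25: sporting goods, £250.00 or more → 6.25% → £17.390625
LED flashlight £30.17: general merchandise → 7% → £2.1119
Canvas tote bag £27.87: general merchandise → 7% → £1.9509
Sourdough loaf £7.51: unprepared groceries → 0% → £0.00
Unrounded tax sum = £27.976025 → £27.98

£27.98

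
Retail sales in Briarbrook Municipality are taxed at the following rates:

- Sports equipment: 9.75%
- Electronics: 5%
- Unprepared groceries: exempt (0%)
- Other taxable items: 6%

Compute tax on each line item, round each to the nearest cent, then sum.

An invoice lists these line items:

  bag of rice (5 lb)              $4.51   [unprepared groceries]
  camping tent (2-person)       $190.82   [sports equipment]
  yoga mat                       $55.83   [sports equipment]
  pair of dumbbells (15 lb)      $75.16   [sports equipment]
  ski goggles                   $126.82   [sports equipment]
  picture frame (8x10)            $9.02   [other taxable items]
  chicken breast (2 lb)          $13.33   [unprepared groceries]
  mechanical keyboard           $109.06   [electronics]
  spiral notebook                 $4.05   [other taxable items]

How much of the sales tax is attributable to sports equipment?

$43.73

Camping tent (2-person) $190.82: sports equipment → 9.75% → $18.60
Yoga mat $55.83: sports equipment → 9.75% → $5.44
Pair of dumbbells (15 lb) $75.16: sports equipment → 9.75% → $7.33
Ski goggles $126.82: sports equipment → 9.75% → $12.36
Tax on sports equipment = $18.60 + $5.44 + $7.33 + $12.36 = $43.73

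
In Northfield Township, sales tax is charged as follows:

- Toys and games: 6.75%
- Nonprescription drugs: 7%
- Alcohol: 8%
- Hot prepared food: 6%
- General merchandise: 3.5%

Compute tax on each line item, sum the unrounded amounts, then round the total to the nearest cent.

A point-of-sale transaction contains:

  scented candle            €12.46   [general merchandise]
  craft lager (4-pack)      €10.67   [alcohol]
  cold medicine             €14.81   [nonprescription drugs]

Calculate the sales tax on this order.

€2.33

Scented candle €12.46: general merchandise → 3.5% → €0.4361
Craft lager (4-pack) €10.67: alcohol → 8% → €0.8536
Cold medicine €14.81: nonprescription drugs → 7% → €1.0367
Unrounded tax sum = €2.3264 → €2.33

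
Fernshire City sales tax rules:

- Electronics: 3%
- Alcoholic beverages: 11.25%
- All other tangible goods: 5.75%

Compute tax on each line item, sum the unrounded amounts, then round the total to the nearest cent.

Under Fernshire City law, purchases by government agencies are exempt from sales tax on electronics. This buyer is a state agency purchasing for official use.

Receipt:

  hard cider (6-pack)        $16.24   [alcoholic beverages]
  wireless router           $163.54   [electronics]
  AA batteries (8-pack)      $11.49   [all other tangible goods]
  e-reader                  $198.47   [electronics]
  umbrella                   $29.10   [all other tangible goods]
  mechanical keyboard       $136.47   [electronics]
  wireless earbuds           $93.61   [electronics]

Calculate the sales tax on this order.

$4.16

Hard cider (6-pack) $16.24: alcoholic beverages → 11.25% → $1.827
Wireless router $163.54: electronics, buyer-exempt → 0% → $0.00
AA batteries (8-pack) $11.49: all other tangible goods → 5.75% → $0.660675
E-reader $198.47: electronics, buyer-exempt → 0% → $0.00
Umbrella $29.10: all other tangible goods → 5.75% → $1.67325
Mechanical keyboard $136.47: electronics, buyer-exempt → 0% → $0.00
Wireless earbuds $93.61: electronics, buyer-exempt → 0% → $0.00
Unrounded tax sum = $4.160925 → $4.16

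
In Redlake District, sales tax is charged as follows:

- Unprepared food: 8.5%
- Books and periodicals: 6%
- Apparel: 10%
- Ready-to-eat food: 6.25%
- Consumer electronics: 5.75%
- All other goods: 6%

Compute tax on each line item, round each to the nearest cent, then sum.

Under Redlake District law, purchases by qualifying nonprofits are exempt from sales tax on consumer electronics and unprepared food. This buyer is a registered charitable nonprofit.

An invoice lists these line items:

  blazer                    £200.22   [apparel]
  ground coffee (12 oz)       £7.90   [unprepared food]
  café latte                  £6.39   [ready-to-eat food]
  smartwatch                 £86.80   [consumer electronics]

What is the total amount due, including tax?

£321.73

Blazer £200.22: apparel → 10% → £20.02
Ground coffee (12 oz) £7.90: unprepared food, buyer-exempt → 0% → £0.00
Café latte £6.39: ready-to-eat food → 6.25% → £0.40
Smartwatch £86.80: consumer electronics, buyer-exempt → 0% → £0.00
Subtotal = £301.31; tax = £20.42; total due = £321.73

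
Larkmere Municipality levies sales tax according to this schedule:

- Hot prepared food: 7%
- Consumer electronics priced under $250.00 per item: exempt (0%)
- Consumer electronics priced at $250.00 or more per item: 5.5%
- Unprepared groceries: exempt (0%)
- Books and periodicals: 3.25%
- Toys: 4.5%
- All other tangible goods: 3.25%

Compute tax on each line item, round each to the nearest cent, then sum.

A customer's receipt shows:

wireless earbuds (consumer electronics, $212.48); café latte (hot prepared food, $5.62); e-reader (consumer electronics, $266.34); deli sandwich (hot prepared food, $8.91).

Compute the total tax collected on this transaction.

$15.66

Wireless earbuds $212.48: consumer electronics, under $250.00 → 0% → $0.00
Café latte $5.62: hot prepared food → 7% → $0.39
E-reader $266.34: consumer electronics, $250.00 or more → 5.5% → $14.65
Deli sandwich $8.91: hot prepared food → 7% → $0.62
Total tax = $0.39 + $14.65 + $0.62 = $15.66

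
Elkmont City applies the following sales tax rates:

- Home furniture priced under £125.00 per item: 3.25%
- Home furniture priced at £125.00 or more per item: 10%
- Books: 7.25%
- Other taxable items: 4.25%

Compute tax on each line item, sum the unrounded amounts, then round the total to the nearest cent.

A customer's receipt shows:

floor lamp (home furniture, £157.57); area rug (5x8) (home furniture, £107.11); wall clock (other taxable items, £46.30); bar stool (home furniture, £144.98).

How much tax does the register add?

£35.70

Floor lamp £157.57: home furniture, £125.00 or more → 10% → £15.757
Area rug (5x8) £107.11: home furniture, under £125.00 → 3.25% → £3.481075
Wall clock £46.30: other taxable items → 4.25% → £1.96775
Bar stool £144.98: home furniture, £125.00 or more → 10% → £14.498
Unrounded tax sum = £35.703825 → £35.70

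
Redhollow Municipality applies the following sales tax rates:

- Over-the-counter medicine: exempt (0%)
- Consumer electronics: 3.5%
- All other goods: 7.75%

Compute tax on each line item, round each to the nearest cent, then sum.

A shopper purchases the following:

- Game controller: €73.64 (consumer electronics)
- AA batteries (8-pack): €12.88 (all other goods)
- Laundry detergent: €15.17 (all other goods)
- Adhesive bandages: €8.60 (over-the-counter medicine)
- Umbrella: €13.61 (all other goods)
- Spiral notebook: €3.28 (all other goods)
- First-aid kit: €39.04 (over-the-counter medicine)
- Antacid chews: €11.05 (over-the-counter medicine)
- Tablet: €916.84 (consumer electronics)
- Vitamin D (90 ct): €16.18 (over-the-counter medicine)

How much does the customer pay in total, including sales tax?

Game controller €73.64: consumer electronics → 3.5% → €2.58
AA batteries (8-pack) €12.88: all other goods → 7.75% → €1.00
Laundry detergent €15.17: all other goods → 7.75% → €1.18
Adhesive bandages €8.60: over-the-counter medicine → 0% → €0.00
Umbrella €13.61: all other goods → 7.75% → €1.05
Spiral notebook €3.28: all other goods → 7.75% → €0.25
First-aid kit €39.04: over-the-counter medicine → 0% → €0.00
Antacid chews €11.05: over-the-counter medicine → 0% → €0.00
Tablet €916.84: consumer electronics → 3.5% → €32.09
Vitamin D (90 ct) €16.18: over-the-counter medicine → 0% → €0.00
Subtotal = €1110.29; tax = €38.15; total due = €1148.44

€1148.44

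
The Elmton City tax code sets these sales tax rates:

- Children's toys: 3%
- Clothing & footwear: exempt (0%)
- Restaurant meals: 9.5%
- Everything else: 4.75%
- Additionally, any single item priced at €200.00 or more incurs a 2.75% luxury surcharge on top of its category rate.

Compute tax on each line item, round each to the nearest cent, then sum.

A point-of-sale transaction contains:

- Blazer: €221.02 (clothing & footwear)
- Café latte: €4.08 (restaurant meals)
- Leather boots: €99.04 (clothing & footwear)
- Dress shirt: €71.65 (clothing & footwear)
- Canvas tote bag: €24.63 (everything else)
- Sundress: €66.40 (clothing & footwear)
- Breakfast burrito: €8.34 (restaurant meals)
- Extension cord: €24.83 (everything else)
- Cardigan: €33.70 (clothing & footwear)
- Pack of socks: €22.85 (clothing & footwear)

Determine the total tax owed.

€9.61

Blazer €221.02: clothing & footwear → 0% + 2.75% surcharge = 2.75% → €6.08
Café latte €4.08: restaurant meals → 9.5% → €0.39
Leather boots €99.04: clothing & footwear → 0% → €0.00
Dress shirt €71.65: clothing & footwear → 0% → €0.00
Canvas tote bag €24.63: everything else → 4.75% → €1.17
Sundress €66.40: clothing & footwear → 0% → €0.00
Breakfast burrito €8.34: restaurant meals → 9.5% → €0.79
Extension cord €24.83: everything else → 4.75% → €1.18
Cardigan €33.70: clothing & footwear → 0% → €0.00
Pack of socks €22.85: clothing & footwear → 0% → €0.00
Total tax = €6.08 + €0.39 + €1.17 + €0.79 + €1.18 = €9.61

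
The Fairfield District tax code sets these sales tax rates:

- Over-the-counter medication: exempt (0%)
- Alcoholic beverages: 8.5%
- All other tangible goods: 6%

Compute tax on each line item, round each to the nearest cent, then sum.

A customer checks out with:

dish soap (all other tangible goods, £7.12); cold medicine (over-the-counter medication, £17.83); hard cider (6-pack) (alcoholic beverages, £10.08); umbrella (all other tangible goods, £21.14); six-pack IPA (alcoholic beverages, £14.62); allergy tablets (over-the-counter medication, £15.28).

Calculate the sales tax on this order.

£3.80

Dish soap £7.12: all other tangible goods → 6% → £0.43
Cold medicine £17.83: over-the-counter medication → 0% → £0.00
Hard cider (6-pack) £10.08: alcoholic beverages → 8.5% → £0.86
Umbrella £21.14: all other tangible goods → 6% → £1.27
Six-pack IPA £14.62: alcoholic beverages → 8.5% → £1.24
Allergy tablets £15.28: over-the-counter medication → 0% → £0.00
Total tax = £0.43 + £0.86 + £1.27 + £1.24 = £3.80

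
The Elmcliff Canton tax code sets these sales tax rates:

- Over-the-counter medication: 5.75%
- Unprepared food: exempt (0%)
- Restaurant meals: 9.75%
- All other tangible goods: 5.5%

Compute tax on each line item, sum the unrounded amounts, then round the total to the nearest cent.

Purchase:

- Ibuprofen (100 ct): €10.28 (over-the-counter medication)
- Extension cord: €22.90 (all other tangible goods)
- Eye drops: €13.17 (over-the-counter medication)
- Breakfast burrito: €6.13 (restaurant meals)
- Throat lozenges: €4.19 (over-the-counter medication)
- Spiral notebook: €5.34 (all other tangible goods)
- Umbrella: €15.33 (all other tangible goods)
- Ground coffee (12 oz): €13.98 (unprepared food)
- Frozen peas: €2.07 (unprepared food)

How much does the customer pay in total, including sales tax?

Ibuprofen (100 ct) €10.28: over-the-counter medication → 5.75% → €0.5911
Extension cord €22.90: all other tangible goods → 5.5% → €1.2595
Eye drops €13.17: over-the-counter medication → 5.75% → €0.757275
Breakfast burrito €6.13: restaurant meals → 9.75% → €0.597675
Throat lozenges €4.19: over-the-counter medication → 5.75% → €0.240925
Spiral notebook €5.34: all other tangible goods → 5.5% → €0.2937
Umbrella €15.33: all other tangible goods → 5.5% → €0.84315
Ground coffee (12 oz) €13.98: unprepared food → 0% → €0.00
Frozen peas €2.07: unprepared food → 0% → €0.00
Subtotal = €93.39; unrounded tax = €4.583325 → €4.58; total due = €97.97

€97.97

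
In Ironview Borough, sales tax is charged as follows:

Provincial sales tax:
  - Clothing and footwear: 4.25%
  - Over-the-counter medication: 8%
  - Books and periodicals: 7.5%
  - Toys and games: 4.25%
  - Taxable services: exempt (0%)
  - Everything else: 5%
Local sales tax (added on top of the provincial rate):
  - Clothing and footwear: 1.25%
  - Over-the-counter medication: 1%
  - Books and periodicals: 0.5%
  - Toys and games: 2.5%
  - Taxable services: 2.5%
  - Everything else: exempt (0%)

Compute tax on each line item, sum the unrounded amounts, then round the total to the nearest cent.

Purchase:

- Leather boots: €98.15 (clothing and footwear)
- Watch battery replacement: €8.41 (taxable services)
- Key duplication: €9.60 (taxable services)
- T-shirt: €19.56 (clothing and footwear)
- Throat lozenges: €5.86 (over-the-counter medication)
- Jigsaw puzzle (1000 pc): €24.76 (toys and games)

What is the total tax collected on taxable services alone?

Watch battery replacement €8.41: taxable services → 0% + 2.5% local = 2.5% → €0.21025
Key duplication €9.60: taxable services → 0% + 2.5% local = 2.5% → €0.24
Tax on taxable services: unrounded sum = €0.45025 → €0.45

€0.45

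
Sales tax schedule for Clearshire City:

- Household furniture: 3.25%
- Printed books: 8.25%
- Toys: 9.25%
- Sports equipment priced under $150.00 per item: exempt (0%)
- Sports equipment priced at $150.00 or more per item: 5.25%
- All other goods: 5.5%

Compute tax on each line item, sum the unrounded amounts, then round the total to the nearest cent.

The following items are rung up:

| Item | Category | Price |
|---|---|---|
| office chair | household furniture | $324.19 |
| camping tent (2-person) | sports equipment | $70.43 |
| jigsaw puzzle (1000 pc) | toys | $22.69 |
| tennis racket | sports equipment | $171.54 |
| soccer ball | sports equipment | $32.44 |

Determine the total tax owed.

$21.64

Office chair $324.19: household furniture → 3.25% → $10.536175
Camping tent (2-person) $70.43: sports equipment, under $150.00 → 0% → $0.00
Jigsaw puzzle (1000 pc) $22.69: toys → 9.25% → $2.098825
Tennis racket $171.54: sports equipment, $150.00 or more → 5.25% → $9.00585
Soccer ball $32.44: sports equipment, under $150.00 → 0% → $0.00
Unrounded tax sum = $21.64085 → $21.64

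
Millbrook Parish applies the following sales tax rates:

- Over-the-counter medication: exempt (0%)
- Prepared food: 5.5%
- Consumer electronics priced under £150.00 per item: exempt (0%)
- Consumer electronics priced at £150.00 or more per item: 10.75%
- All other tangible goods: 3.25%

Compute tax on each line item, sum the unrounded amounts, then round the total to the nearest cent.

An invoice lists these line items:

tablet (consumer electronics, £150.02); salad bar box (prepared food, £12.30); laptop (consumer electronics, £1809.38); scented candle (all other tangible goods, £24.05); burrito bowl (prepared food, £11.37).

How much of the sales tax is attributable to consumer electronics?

Tablet £150.02: consumer electronics, £150.00 or more → 10.75% → £16.12715
Laptop £1809.38: consumer electronics, £150.00 or more → 10.75% → £194.50835
Tax on consumer electronics: unrounded sum = £210.6355 → £210.64

£210.64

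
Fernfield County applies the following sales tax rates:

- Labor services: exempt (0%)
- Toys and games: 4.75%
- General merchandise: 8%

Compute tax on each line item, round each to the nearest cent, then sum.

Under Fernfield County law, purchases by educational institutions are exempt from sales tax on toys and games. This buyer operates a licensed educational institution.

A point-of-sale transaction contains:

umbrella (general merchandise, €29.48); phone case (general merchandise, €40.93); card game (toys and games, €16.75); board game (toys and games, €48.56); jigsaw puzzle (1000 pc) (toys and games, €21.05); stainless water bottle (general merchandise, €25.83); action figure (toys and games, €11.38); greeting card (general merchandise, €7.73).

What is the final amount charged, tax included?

€210.03

Umbrella €29.48: general merchandise → 8% → €2.36
Phone case €40.93: general merchandise → 8% → €3.27
Card game €16.75: toys and games, buyer-exempt → 0% → €0.00
Board game €48.56: toys and games, buyer-exempt → 0% → €0.00
Jigsaw puzzle (1000 pc) €21.05: toys and games, buyer-exempt → 0% → €0.00
Stainless water bottle €25.83: general merchandise → 8% → €2.07
Action figure €11.38: toys and games, buyer-exempt → 0% → €0.00
Greeting card €7.73: general merchandise → 8% → €0.62
Subtotal = €201.71; tax = €8.32; total due = €210.03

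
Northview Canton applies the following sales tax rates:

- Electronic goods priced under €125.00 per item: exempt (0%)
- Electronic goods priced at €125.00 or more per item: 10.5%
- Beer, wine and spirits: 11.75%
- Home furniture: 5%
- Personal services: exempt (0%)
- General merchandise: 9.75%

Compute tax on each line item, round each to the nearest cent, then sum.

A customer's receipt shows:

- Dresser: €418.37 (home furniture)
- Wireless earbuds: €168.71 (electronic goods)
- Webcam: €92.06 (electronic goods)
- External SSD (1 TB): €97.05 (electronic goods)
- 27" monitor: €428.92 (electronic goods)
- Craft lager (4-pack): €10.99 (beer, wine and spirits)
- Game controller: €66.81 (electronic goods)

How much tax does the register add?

Dresser €418.37: home furniture → 5% → €20.92
Wireless earbuds €168.71: electronic goods, €125.00 or more → 10.5% → €17.71
Webcam €92.06: electronic goods, under €125.00 → 0% → €0.00
External SSD (1 TB) €97.05: electronic goods, under €125.00 → 0% → €0.00
27" monitor €428.92: electronic goods, €125.00 or more → 10.5% → €45.04
Craft lager (4-pack) €10.99: beer, wine and spirits → 11.75% → €1.29
Game controller €66.81: electronic goods, under €125.00 → 0% → €0.00
Total tax = €20.92 + €17.71 + €45.04 + €1.29 = €84.96

€84.96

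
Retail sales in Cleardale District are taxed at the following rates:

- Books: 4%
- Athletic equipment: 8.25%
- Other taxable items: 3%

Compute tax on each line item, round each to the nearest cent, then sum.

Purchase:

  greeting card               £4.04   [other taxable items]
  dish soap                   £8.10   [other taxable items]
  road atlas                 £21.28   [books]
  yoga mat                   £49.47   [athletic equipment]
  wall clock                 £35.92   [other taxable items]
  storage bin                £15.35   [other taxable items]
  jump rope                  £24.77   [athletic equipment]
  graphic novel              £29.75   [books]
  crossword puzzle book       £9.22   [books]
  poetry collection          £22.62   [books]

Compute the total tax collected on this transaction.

£11.33

Greeting card £4.04: other taxable items → 3% → £0.12
Dish soap £8.10: other taxable items → 3% → £0.24
Road atlas £21.28: books → 4% → £0.85
Yoga mat £49.47: athletic equipment → 8.25% → £4.08
Wall clock £35.92: other taxable items → 3% → £1.08
Storage bin £15.35: other taxable items → 3% → £0.46
Jump rope £24.77: athletic equipment → 8.25% → £2.04
Graphic novel £29.75: books → 4% → £1.19
Crossword puzzle book £9.22: books → 4% → £0.37
Poetry collection £22.62: books → 4% → £0.90
Total tax = £0.12 + £0.24 + £0.85 + £4.08 + £1.08 + £0.46 + £2.04 + £1.19 + £0.37 + £0.90 = £11.33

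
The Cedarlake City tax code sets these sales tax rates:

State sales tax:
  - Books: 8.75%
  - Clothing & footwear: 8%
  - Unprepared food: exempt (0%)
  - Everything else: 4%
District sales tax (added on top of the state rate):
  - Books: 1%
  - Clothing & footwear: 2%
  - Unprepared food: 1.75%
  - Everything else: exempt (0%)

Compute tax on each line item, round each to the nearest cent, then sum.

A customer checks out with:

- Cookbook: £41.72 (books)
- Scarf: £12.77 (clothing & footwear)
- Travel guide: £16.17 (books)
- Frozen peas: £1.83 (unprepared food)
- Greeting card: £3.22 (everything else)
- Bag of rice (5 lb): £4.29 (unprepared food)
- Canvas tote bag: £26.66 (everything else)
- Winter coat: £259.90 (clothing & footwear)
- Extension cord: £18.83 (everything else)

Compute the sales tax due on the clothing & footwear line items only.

Scarf £12.77: clothing & footwear → 8% + 2% district = 10% → £1.28
Winter coat £259.90: clothing & footwear → 8% + 2% district = 10% → £25.99
Tax on clothing & footwear = £1.28 + £25.99 = £27.27

£27.27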